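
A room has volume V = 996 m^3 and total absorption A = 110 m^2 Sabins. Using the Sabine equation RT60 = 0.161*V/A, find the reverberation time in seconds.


RT60 = 0.161 * 996 / 110 = 1.4578 s


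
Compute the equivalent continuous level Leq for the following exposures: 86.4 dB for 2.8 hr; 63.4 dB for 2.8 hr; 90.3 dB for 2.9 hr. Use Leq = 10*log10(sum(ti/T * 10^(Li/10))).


T_total = 2.8 + 2.8 + 2.9 = 8.5 hr
(2.8/8.5) * 10^(86.4/10) = 1.43793e+08
(2.8/8.5) * 10^(63.4/10) = 720674
(2.9/8.5) * 10^(90.3/10) = 3.65577e+08
Sum = 1.43793e+08 + 720674 + 3.65577e+08 = 5.10091e+08
Leq = 10*log10(5.10091e+08) = 87.076 dB


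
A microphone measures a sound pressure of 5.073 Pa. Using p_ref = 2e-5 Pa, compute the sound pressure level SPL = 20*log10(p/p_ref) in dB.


p / p_ref = 5.073 / 2e-5 = 253650
SPL = 20 * log10(253650) = 108.08 dB


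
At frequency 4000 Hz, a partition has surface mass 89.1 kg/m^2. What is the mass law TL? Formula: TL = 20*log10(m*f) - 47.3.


m * f = 89.1 * 4000 = 356400
20*log10(356400) = 111.039 dB
TL = 111.039 - 47.3 = 63.739 dB


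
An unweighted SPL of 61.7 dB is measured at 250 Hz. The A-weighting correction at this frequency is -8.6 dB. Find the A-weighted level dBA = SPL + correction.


A-weighting table: 250 Hz -> -8.6 dB correction
SPL_A = SPL + correction = 61.7 + (-8.6) = 53.1 dBA


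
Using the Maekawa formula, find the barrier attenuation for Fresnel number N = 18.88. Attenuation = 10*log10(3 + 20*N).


3 + 20*N = 3 + 20*18.88 = 380.6
Att = 10*log10(380.6) = 25.805 dB


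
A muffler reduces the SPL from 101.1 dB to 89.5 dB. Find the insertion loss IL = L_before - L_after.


Insertion loss = SPL without muffler - SPL with muffler
IL = 101.1 - 89.5 = 11.6 dB


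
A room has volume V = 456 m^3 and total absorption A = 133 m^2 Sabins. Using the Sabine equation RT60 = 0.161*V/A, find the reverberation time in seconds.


RT60 = 0.161 * 456 / 133 = 0.552 s


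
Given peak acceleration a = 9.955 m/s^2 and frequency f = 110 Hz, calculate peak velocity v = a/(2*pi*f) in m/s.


omega = 2*pi*f = 2*pi*110 = 691.15 rad/s
v = a / omega = 9.955 / 691.15 = 0.014404 m/s


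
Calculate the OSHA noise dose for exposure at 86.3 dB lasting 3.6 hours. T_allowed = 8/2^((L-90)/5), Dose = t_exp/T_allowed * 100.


T_allowed = 8 / 2^((86.3 - 90)/5) = 13.3614 hr
Dose = 3.6 / 13.3614 * 100 = 26.943 %


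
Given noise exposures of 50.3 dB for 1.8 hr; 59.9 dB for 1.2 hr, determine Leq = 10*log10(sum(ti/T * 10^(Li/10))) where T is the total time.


T_total = 1.8 + 1.2 = 3.0 hr
(1.8/3.0) * 10^(50.3/10) = 64291.2
(1.2/3.0) * 10^(59.9/10) = 390895
Sum = 64291.2 + 390895 = 455186
Leq = 10*log10(455186) = 56.582 dB


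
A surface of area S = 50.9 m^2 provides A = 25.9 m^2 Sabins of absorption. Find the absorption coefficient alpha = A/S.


Absorption coefficient = absorbed power / incident power
alpha = A / S = 25.9 / 50.9 = 0.50884


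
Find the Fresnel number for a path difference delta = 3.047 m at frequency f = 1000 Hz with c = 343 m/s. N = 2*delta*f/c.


N = 2*delta*f/c = 2*delta/lambda, where lambda = c/f
lambda = 343 / 1000 = 0.343 m
N = 2 * 3.047 / 0.343 = 17.767


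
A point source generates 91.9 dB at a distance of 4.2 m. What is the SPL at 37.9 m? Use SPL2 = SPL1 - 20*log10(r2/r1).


r2/r1 = 37.9/4.2 = 9.02381
Correction = 20*log10(9.02381) = 19.1078 dB
SPL2 = 91.9 - 19.1078 = 72.792 dB


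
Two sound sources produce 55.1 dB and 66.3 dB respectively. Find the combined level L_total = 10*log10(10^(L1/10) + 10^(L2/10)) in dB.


10^(55.1/10) = 323594
10^(66.3/10) = 4.2658e+06
Sum = 323594 + 4.2658e+06 = 4.58939e+06
L_total = 10*log10(4.58939e+06) = 66.618 dB


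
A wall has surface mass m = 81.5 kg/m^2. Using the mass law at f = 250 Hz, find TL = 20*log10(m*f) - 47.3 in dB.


m * f = 81.5 * 250 = 20375
20*log10(20375) = 86.182 dB
TL = 86.182 - 47.3 = 38.882 dB


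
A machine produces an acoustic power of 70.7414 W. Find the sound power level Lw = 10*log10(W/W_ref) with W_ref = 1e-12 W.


W / W_ref = 70.7414 / 1e-12 = 7.07414e+13
Lw = 10 * log10(7.07414e+13) = 138.5 dB


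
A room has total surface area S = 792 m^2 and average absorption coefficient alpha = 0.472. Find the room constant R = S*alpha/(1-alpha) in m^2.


R = 792 * 0.472 / (1 - 0.472) = 708 m^2


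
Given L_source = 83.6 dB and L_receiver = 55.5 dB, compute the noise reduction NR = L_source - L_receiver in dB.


NR = L_source - L_receiver (difference between source and receiving room levels)
NR = 83.6 - 55.5 = 28.1 dB


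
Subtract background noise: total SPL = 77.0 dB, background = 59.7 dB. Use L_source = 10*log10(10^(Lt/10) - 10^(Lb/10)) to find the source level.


10^(77.0/10) = 5.01187e+07
10^(59.7/10) = 933254
Difference = 5.01187e+07 - 933254 = 4.91854e+07
L_source = 10*log10(4.91854e+07) = 76.918 dB


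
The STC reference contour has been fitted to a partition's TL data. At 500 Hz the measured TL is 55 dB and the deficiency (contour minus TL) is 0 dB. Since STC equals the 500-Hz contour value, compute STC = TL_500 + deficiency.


By ASTM E413, STC = value of the fitted reference contour at 500 Hz.
Contour value at 500 Hz = TL_500 + deficiency = 55 + 0 = 55
STC = 55


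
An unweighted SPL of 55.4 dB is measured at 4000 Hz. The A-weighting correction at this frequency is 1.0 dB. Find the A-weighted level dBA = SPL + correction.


A-weighting table: 4000 Hz -> 1.0 dB correction
SPL_A = SPL + correction = 55.4 + (1.0) = 56.4 dBA


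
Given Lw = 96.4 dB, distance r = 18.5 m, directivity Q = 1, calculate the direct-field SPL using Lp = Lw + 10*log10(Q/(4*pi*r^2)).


4*pi*r^2 = 4*pi*18.5^2 = 4300.84 m^2
Q / (4*pi*r^2) = 1 / 4300.84 = 0.000232513
Lp = 96.4 + 10*log10(0.000232513) = 60.064 dB


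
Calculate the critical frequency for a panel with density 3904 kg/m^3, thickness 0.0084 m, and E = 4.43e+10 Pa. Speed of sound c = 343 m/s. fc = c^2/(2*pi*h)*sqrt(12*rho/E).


12*rho/E = 12*3904/4.43e+10 = 1.05752e-06
sqrt(12*rho/E) = sqrt(1.05752e-06) = 0.00102836
c^2/(2*pi*h) = 343^2/(2*pi*0.0084) = 2.2291e+06
fc = 2.2291e+06 * 0.00102836 = 2292.3 Hz


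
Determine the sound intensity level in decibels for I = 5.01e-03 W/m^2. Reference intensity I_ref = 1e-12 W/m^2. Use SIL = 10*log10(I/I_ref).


I / I_ref = 5.01e-03 / 1e-12 = 5.01e+09
SIL = 10 * log10(5.01e+09) = 96.998 dB


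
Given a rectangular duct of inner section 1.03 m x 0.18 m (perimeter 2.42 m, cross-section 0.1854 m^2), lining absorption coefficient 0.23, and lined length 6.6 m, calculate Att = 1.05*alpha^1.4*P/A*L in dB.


alpha^1.4 = 0.23^1.4 = 0.127767
Attenuation rate = 1.05 * alpha^1.4 * P / A
= 1.05 * 0.127767 * 2.42 / 0.1854 = 1.75111 dB/m
Total Att = 1.75111 * 6.6 = 11.557 dB


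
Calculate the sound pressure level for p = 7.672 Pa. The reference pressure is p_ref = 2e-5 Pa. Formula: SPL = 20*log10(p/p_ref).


p / p_ref = 7.672 / 2e-5 = 383600
SPL = 20 * log10(383600) = 111.68 dB


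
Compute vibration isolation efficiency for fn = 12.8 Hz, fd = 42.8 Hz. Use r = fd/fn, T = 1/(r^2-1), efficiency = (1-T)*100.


r = 42.8 / 12.8 = 3.34375
r^2 - 1 = 3.34375^2 - 1 = 10.1807
T = 1/10.1807 = 0.0982251
Efficiency = (1 - 0.0982251)*100 = 90.177 %


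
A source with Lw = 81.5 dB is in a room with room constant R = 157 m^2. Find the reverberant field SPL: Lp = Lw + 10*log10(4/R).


4/R = 4/157 = 0.0254777
Lp = 81.5 + 10*log10(0.0254777) = 65.562 dB


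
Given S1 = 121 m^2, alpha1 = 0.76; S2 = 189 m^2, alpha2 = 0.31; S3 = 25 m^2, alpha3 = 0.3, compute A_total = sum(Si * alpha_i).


121 * 0.76 = 91.96
189 * 0.31 = 58.59
25 * 0.3 = 7.5
A_total = 91.96 + 58.59 + 7.5 = 158.05 m^2


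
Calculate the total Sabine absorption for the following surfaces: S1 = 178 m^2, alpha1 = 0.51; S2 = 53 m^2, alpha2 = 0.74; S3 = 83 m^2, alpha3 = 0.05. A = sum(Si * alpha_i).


178 * 0.51 = 90.78
53 * 0.74 = 39.22
83 * 0.05 = 4.15
A_total = 90.78 + 39.22 + 4.15 = 134.15 m^2


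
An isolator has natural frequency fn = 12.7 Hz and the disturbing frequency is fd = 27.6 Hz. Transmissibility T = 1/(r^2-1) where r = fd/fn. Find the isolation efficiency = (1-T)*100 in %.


r = 27.6 / 12.7 = 2.17323
r^2 - 1 = 2.17323^2 - 1 = 3.72293
T = 1/3.72293 = 0.268606
Efficiency = (1 - 0.268606)*100 = 73.139 %


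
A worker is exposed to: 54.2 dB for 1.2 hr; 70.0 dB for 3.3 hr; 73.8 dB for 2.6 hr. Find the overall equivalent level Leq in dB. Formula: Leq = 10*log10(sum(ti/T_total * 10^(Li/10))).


T_total = 1.2 + 3.3 + 2.6 = 7.1 hr
(1.2/7.1) * 10^(54.2/10) = 44455.2
(3.3/7.1) * 10^(70.0/10) = 4.64789e+06
(2.6/7.1) * 10^(73.8/10) = 8.78446e+06
Sum = 44455.2 + 4.64789e+06 + 8.78446e+06 = 1.34768e+07
Leq = 10*log10(1.34768e+07) = 71.296 dB


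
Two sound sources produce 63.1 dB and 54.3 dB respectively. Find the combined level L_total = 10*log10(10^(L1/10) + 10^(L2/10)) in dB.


10^(63.1/10) = 2.04174e+06
10^(54.3/10) = 269153
Sum = 2.04174e+06 + 269153 = 2.31089e+06
L_total = 10*log10(2.31089e+06) = 63.638 dB


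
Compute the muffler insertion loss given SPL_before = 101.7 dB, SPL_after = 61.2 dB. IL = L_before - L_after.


Insertion loss = SPL without muffler - SPL with muffler
IL = 101.7 - 61.2 = 40.5 dB


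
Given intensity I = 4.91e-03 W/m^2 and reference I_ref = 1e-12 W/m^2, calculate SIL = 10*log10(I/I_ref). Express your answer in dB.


I / I_ref = 4.91e-03 / 1e-12 = 4.91e+09
SIL = 10 * log10(4.91e+09) = 96.911 dB


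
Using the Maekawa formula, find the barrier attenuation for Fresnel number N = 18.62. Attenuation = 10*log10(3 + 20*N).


3 + 20*N = 3 + 20*18.62 = 375.4
Att = 10*log10(375.4) = 25.745 dB


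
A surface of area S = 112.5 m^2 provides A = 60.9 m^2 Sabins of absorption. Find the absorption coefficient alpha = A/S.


Absorption coefficient = absorbed power / incident power
alpha = A / S = 60.9 / 112.5 = 0.54133


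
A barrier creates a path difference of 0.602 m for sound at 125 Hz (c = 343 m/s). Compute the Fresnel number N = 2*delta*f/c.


N = 2*delta*f/c = 2*delta/lambda, where lambda = c/f
lambda = 343 / 125 = 2.744 m
N = 2 * 0.602 / 2.744 = 0.43878


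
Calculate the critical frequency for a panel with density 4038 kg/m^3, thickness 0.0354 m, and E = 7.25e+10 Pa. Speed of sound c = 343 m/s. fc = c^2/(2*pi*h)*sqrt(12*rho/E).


12*rho/E = 12*4038/7.25e+10 = 6.68359e-07
sqrt(12*rho/E) = sqrt(6.68359e-07) = 0.000817532
c^2/(2*pi*h) = 343^2/(2*pi*0.0354) = 528938
fc = 528938 * 0.000817532 = 432.42 Hz


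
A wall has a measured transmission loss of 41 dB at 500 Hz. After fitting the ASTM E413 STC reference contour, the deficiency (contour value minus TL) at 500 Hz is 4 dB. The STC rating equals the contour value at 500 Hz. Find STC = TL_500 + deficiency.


By ASTM E413, STC = value of the fitted reference contour at 500 Hz.
Contour value at 500 Hz = TL_500 + deficiency = 41 + 4 = 45
STC = 45


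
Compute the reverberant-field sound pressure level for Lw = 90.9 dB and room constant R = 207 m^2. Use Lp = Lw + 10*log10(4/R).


4/R = 4/207 = 0.0193237
Lp = 90.9 + 10*log10(0.0193237) = 73.761 dB


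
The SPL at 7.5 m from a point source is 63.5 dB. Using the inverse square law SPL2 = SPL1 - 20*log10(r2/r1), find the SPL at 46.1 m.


r2/r1 = 46.1/7.5 = 6.14667
Correction = 20*log10(6.14667) = 15.7728 dB
SPL2 = 63.5 - 15.7728 = 47.727 dB


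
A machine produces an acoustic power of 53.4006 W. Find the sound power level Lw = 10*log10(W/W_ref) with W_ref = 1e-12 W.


W / W_ref = 53.4006 / 1e-12 = 5.34006e+13
Lw = 10 * log10(5.34006e+13) = 137.28 dB


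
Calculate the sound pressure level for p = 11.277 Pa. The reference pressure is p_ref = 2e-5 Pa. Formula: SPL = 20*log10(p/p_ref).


p / p_ref = 11.277 / 2e-5 = 563850
SPL = 20 * log10(563850) = 115.02 dB


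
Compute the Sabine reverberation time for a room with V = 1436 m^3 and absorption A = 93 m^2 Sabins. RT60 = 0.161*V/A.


RT60 = 0.161 * 1436 / 93 = 2.486 s


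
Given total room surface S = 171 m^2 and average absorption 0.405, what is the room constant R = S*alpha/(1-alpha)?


R = 171 * 0.405 / (1 - 0.405) = 116.39 m^2


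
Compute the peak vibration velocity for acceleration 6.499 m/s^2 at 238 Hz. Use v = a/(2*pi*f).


omega = 2*pi*f = 2*pi*238 = 1495.4 rad/s
v = a / omega = 6.499 / 1495.4 = 0.004346 m/s


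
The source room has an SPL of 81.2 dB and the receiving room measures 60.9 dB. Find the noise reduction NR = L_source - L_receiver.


NR = L_source - L_receiver (difference between source and receiving room levels)
NR = 81.2 - 60.9 = 20.3 dB


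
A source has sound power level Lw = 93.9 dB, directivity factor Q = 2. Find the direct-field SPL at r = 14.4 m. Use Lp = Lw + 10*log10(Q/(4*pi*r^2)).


4*pi*r^2 = 4*pi*14.4^2 = 2605.76 m^2
Q / (4*pi*r^2) = 2 / 2605.76 = 0.00076753
Lp = 93.9 + 10*log10(0.00076753) = 62.751 dB


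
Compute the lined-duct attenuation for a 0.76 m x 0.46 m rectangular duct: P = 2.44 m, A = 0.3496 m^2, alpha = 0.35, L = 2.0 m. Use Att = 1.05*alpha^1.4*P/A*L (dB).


alpha^1.4 = 0.35^1.4 = 0.229983
Attenuation rate = 1.05 * alpha^1.4 * P / A
= 1.05 * 0.229983 * 2.44 / 0.3496 = 1.6854 dB/m
Total Att = 1.6854 * 2.0 = 3.3708 dB


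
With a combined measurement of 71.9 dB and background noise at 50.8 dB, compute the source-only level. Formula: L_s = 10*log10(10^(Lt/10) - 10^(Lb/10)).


10^(71.9/10) = 1.54882e+07
10^(50.8/10) = 120226
Difference = 1.54882e+07 - 120226 = 1.5368e+07
L_source = 10*log10(1.5368e+07) = 71.866 dB


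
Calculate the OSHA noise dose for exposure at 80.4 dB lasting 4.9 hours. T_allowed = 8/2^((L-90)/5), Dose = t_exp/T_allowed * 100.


T_allowed = 8 / 2^((80.4 - 90)/5) = 30.2738 hr
Dose = 4.9 / 30.2738 * 100 = 16.186 %


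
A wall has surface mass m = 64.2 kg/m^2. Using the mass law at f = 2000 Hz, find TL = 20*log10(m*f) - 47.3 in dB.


m * f = 64.2 * 2000 = 128400
20*log10(128400) = 102.171 dB
TL = 102.171 - 47.3 = 54.871 dB


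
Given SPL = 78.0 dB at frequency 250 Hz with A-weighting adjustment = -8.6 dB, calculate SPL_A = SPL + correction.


A-weighting table: 250 Hz -> -8.6 dB correction
SPL_A = SPL + correction = 78.0 + (-8.6) = 69.4 dBA


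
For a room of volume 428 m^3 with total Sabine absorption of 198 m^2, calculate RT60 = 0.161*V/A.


RT60 = 0.161 * 428 / 198 = 0.34802 s


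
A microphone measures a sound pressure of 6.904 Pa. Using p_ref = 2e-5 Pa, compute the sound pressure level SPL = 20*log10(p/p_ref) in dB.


p / p_ref = 6.904 / 2e-5 = 345200
SPL = 20 * log10(345200) = 110.76 dB


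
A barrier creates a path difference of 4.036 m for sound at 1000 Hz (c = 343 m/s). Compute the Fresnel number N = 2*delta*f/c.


N = 2*delta*f/c = 2*delta/lambda, where lambda = c/f
lambda = 343 / 1000 = 0.343 m
N = 2 * 4.036 / 0.343 = 23.534


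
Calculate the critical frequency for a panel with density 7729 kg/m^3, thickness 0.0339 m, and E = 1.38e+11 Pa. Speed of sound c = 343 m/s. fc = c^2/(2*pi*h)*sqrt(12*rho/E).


12*rho/E = 12*7729/1.38e+11 = 6.72087e-07
sqrt(12*rho/E) = sqrt(6.72087e-07) = 0.000819809
c^2/(2*pi*h) = 343^2/(2*pi*0.0339) = 552343
fc = 552343 * 0.000819809 = 452.82 Hz


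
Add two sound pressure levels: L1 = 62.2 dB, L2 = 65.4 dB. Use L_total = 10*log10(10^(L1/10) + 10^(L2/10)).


10^(62.2/10) = 1.65959e+06
10^(65.4/10) = 3.46737e+06
Sum = 1.65959e+06 + 3.46737e+06 = 5.12696e+06
L_total = 10*log10(5.12696e+06) = 67.099 dB


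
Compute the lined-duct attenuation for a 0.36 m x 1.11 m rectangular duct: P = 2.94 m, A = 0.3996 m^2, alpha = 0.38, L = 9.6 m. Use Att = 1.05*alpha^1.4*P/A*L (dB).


alpha^1.4 = 0.38^1.4 = 0.258046
Attenuation rate = 1.05 * alpha^1.4 * P / A
= 1.05 * 0.258046 * 2.94 / 0.3996 = 1.99346 dB/m
Total Att = 1.99346 * 9.6 = 19.137 dB


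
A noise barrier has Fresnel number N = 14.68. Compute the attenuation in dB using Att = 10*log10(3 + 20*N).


3 + 20*N = 3 + 20*14.68 = 296.6
Att = 10*log10(296.6) = 24.722 dB


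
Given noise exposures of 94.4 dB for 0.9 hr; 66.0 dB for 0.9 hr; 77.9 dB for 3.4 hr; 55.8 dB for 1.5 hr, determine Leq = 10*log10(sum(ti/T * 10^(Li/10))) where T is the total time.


T_total = 0.9 + 0.9 + 3.4 + 1.5 = 6.7 hr
(0.9/6.7) * 10^(94.4/10) = 3.69971e+08
(0.9/6.7) * 10^(66.0/10) = 534771
(3.4/6.7) * 10^(77.9/10) = 3.12899e+07
(1.5/6.7) * 10^(55.8/10) = 85117
Sum = 3.69971e+08 + 534771 + 3.12899e+07 + 85117 = 4.01881e+08
Leq = 10*log10(4.01881e+08) = 86.041 dB


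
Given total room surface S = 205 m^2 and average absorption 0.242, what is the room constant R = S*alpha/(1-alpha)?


R = 205 * 0.242 / (1 - 0.242) = 65.449 m^2


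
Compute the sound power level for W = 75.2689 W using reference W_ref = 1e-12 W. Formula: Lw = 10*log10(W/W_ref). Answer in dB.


W / W_ref = 75.2689 / 1e-12 = 7.52689e+13
Lw = 10 * log10(7.52689e+13) = 138.77 dB


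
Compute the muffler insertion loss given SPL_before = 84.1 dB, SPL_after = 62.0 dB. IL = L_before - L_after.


Insertion loss = SPL without muffler - SPL with muffler
IL = 84.1 - 62.0 = 22.1 dB


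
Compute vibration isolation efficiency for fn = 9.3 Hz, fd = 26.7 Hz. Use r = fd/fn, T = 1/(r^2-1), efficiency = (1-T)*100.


r = 26.7 / 9.3 = 2.87097
r^2 - 1 = 2.87097^2 - 1 = 7.24247
T = 1/7.24247 = 0.138074
Efficiency = (1 - 0.138074)*100 = 86.193 %


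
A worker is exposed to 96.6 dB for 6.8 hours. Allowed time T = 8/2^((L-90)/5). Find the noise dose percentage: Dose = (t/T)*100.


T_allowed = 8 / 2^((96.6 - 90)/5) = 3.20428 hr
Dose = 6.8 / 3.20428 * 100 = 212.22 %


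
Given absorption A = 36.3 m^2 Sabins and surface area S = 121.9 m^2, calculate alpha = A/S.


Absorption coefficient = absorbed power / incident power
alpha = A / S = 36.3 / 121.9 = 0.29779


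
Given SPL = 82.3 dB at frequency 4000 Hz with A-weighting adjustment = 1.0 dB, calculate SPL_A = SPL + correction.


A-weighting table: 4000 Hz -> 1.0 dB correction
SPL_A = SPL + correction = 82.3 + (1.0) = 83.3 dBA


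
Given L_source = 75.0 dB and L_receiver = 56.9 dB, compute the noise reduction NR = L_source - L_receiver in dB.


NR = L_source - L_receiver (difference between source and receiving room levels)
NR = 75.0 - 56.9 = 18.1 dB


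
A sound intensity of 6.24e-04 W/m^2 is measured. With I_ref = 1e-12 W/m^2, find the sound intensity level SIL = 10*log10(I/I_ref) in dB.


I / I_ref = 6.24e-04 / 1e-12 = 6.24e+08
SIL = 10 * log10(6.24e+08) = 87.952 dB


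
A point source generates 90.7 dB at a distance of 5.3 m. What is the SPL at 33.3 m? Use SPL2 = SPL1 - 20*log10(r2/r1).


r2/r1 = 33.3/5.3 = 6.28302
Correction = 20*log10(6.28302) = 15.9634 dB
SPL2 = 90.7 - 15.9634 = 74.737 dB


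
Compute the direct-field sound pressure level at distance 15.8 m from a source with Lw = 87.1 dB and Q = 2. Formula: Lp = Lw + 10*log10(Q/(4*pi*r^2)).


4*pi*r^2 = 4*pi*15.8^2 = 3137.07 m^2
Q / (4*pi*r^2) = 2 / 3137.07 = 0.000637538
Lp = 87.1 + 10*log10(0.000637538) = 55.145 dB


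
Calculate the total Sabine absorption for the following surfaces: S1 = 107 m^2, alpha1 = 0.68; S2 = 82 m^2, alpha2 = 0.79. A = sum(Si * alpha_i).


107 * 0.68 = 72.76
82 * 0.79 = 64.78
A_total = 72.76 + 64.78 = 137.54 m^2


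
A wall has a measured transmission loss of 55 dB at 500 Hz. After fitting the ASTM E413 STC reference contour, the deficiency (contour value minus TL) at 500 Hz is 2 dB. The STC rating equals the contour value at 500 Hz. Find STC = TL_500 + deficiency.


By ASTM E413, STC = value of the fitted reference contour at 500 Hz.
Contour value at 500 Hz = TL_500 + deficiency = 55 + 2 = 57
STC = 57


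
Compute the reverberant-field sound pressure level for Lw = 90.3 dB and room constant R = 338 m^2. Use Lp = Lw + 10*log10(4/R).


4/R = 4/338 = 0.0118343
Lp = 90.3 + 10*log10(0.0118343) = 71.031 dB


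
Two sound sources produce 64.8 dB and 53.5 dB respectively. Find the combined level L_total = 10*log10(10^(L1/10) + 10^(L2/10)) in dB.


10^(64.8/10) = 3.01995e+06
10^(53.5/10) = 223872
Sum = 3.01995e+06 + 223872 = 3.24382e+06
L_total = 10*log10(3.24382e+06) = 65.111 dB


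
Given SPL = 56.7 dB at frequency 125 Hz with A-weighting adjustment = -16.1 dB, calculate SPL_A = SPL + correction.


A-weighting table: 125 Hz -> -16.1 dB correction
SPL_A = SPL + correction = 56.7 + (-16.1) = 40.6 dBA


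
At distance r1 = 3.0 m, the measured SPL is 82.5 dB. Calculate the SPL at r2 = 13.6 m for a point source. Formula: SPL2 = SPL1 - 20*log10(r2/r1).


r2/r1 = 13.6/3.0 = 4.53333
Correction = 20*log10(4.53333) = 13.1283 dB
SPL2 = 82.5 - 13.1283 = 69.372 dB


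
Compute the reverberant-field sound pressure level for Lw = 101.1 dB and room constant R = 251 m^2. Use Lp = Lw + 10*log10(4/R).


4/R = 4/251 = 0.0159363
Lp = 101.1 + 10*log10(0.0159363) = 83.124 dB


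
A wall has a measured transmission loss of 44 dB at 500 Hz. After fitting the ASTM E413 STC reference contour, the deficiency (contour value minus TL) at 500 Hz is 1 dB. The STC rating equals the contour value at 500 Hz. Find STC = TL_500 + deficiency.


By ASTM E413, STC = value of the fitted reference contour at 500 Hz.
Contour value at 500 Hz = TL_500 + deficiency = 44 + 1 = 45
STC = 45


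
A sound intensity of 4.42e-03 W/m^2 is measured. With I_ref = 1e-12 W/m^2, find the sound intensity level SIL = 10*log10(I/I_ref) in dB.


I / I_ref = 4.42e-03 / 1e-12 = 4.42e+09
SIL = 10 * log10(4.42e+09) = 96.454 dB


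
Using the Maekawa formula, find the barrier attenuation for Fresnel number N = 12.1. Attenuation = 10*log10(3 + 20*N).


3 + 20*N = 3 + 20*12.1 = 245
Att = 10*log10(245) = 23.892 dB


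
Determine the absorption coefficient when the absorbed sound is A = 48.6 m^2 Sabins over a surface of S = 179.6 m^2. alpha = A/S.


Absorption coefficient = absorbed power / incident power
alpha = A / S = 48.6 / 179.6 = 0.2706


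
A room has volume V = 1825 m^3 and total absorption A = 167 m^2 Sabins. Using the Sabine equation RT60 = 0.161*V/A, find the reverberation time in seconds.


RT60 = 0.161 * 1825 / 167 = 1.7594 s


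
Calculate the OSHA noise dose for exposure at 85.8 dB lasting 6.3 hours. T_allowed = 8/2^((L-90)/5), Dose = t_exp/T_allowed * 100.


T_allowed = 8 / 2^((85.8 - 90)/5) = 14.3204 hr
Dose = 6.3 / 14.3204 * 100 = 43.993 %


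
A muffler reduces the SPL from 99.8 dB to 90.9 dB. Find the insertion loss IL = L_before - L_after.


Insertion loss = SPL without muffler - SPL with muffler
IL = 99.8 - 90.9 = 8.9 dB


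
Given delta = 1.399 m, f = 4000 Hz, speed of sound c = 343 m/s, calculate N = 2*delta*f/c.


N = 2*delta*f/c = 2*delta/lambda, where lambda = c/f
lambda = 343 / 4000 = 0.08575 m
N = 2 * 1.399 / 0.08575 = 32.63


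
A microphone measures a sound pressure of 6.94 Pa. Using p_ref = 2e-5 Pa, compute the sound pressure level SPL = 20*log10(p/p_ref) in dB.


p / p_ref = 6.94 / 2e-5 = 347000
SPL = 20 * log10(347000) = 110.81 dB


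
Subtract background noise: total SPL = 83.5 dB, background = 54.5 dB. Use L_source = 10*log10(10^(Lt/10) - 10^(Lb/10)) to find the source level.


10^(83.5/10) = 2.23872e+08
10^(54.5/10) = 281838
Difference = 2.23872e+08 - 281838 = 2.2359e+08
L_source = 10*log10(2.2359e+08) = 83.495 dB


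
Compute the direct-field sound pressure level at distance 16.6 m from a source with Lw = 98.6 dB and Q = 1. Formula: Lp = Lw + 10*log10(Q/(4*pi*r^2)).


4*pi*r^2 = 4*pi*16.6^2 = 3462.79 m^2
Q / (4*pi*r^2) = 1 / 3462.79 = 0.000288784
Lp = 98.6 + 10*log10(0.000288784) = 63.206 dB


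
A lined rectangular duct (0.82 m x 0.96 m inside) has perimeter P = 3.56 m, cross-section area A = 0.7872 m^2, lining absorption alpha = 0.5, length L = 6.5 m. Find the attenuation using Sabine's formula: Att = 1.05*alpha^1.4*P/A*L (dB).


alpha^1.4 = 0.5^1.4 = 0.378929
Attenuation rate = 1.05 * alpha^1.4 * P / A
= 1.05 * 0.378929 * 3.56 / 0.7872 = 1.79934 dB/m
Total Att = 1.79934 * 6.5 = 11.696 dB


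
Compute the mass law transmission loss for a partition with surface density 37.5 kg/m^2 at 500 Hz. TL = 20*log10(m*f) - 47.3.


m * f = 37.5 * 500 = 18750
20*log10(18750) = 85.46 dB
TL = 85.46 - 47.3 = 38.16 dB


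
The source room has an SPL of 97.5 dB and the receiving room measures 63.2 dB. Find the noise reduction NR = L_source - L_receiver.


NR = L_source - L_receiver (difference between source and receiving room levels)
NR = 97.5 - 63.2 = 34.3 dB


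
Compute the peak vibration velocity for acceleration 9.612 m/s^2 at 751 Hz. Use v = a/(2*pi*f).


omega = 2*pi*f = 2*pi*751 = 4718.67 rad/s
v = a / omega = 9.612 / 4718.67 = 0.002037 m/s


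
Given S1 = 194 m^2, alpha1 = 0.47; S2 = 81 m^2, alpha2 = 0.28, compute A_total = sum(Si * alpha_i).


194 * 0.47 = 91.18
81 * 0.28 = 22.68
A_total = 91.18 + 22.68 = 113.86 m^2


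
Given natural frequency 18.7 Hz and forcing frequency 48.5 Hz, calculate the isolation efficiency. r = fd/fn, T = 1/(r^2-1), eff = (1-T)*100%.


r = 48.5 / 18.7 = 2.59358
r^2 - 1 = 2.59358^2 - 1 = 5.72666
T = 1/5.72666 = 0.174622
Efficiency = (1 - 0.174622)*100 = 82.538 %


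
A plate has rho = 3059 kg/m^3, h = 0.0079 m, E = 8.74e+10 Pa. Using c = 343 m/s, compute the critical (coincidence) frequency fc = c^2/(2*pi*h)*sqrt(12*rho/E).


12*rho/E = 12*3059/8.74e+10 = 4.2e-07
sqrt(12*rho/E) = sqrt(4.2e-07) = 0.000648074
c^2/(2*pi*h) = 343^2/(2*pi*0.0079) = 2.37018e+06
fc = 2.37018e+06 * 0.000648074 = 1536.1 Hz


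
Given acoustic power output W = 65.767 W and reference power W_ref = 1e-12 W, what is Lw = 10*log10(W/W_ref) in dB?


W / W_ref = 65.767 / 1e-12 = 6.5767e+13
Lw = 10 * log10(6.5767e+13) = 138.18 dB


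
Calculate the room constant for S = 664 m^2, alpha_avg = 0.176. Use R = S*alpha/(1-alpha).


R = 664 * 0.176 / (1 - 0.176) = 141.83 m^2


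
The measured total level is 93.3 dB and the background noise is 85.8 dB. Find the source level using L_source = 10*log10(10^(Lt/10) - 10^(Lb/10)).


10^(93.3/10) = 2.13796e+09
10^(85.8/10) = 3.80189e+08
Difference = 2.13796e+09 - 3.80189e+08 = 1.75777e+09
L_source = 10*log10(1.75777e+09) = 92.45 dB


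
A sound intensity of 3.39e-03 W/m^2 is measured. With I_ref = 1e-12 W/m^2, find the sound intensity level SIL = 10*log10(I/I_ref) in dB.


I / I_ref = 3.39e-03 / 1e-12 = 3.39e+09
SIL = 10 * log10(3.39e+09) = 95.302 dB


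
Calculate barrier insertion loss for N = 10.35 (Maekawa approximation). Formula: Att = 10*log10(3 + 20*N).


3 + 20*N = 3 + 20*10.35 = 210
Att = 10*log10(210) = 23.222 dB


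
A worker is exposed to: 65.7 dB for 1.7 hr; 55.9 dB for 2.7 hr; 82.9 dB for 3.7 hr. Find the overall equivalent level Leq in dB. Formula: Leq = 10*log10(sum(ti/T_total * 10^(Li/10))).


T_total = 1.7 + 2.7 + 3.7 = 8.1 hr
(1.7/8.1) * 10^(65.7/10) = 779765
(2.7/8.1) * 10^(55.9/10) = 129682
(3.7/8.1) * 10^(82.9/10) = 8.9067e+07
Sum = 779765 + 129682 + 8.9067e+07 = 8.99764e+07
Leq = 10*log10(8.99764e+07) = 79.541 dB


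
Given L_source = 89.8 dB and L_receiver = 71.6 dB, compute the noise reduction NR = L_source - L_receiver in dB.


NR = L_source - L_receiver (difference between source and receiving room levels)
NR = 89.8 - 71.6 = 18.2 dB


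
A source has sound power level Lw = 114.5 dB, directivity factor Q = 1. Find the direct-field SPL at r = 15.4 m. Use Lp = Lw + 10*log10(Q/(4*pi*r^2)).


4*pi*r^2 = 4*pi*15.4^2 = 2980.24 m^2
Q / (4*pi*r^2) = 1 / 2980.24 = 0.000335543
Lp = 114.5 + 10*log10(0.000335543) = 79.757 dB


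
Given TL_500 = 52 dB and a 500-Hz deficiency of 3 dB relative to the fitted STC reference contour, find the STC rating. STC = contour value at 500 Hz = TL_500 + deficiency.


By ASTM E413, STC = value of the fitted reference contour at 500 Hz.
Contour value at 500 Hz = TL_500 + deficiency = 52 + 3 = 55
STC = 55


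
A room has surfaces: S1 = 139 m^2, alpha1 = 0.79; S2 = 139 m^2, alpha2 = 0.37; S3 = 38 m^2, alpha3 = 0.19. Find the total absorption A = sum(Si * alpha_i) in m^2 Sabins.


139 * 0.79 = 109.81
139 * 0.37 = 51.43
38 * 0.19 = 7.22
A_total = 109.81 + 51.43 + 7.22 = 168.46 m^2


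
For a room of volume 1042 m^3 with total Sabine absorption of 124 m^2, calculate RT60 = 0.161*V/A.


RT60 = 0.161 * 1042 / 124 = 1.3529 s


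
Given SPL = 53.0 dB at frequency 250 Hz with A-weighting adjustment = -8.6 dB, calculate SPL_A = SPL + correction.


A-weighting table: 250 Hz -> -8.6 dB correction
SPL_A = SPL + correction = 53.0 + (-8.6) = 44.4 dBA


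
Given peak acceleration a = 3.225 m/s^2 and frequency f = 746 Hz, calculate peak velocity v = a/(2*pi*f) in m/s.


omega = 2*pi*f = 2*pi*746 = 4687.26 rad/s
v = a / omega = 3.225 / 4687.26 = 0.00068804 m/s


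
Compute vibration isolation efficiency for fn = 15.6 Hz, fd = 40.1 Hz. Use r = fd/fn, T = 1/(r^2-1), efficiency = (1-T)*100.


r = 40.1 / 15.6 = 2.57051
r^2 - 1 = 2.57051^2 - 1 = 5.60752
T = 1/5.60752 = 0.178332
Efficiency = (1 - 0.178332)*100 = 82.167 %


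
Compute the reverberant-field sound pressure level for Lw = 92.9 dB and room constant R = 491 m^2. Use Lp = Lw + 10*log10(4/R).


4/R = 4/491 = 0.00814664
Lp = 92.9 + 10*log10(0.00814664) = 72.01 dB


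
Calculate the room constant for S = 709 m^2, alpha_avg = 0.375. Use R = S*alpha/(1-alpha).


R = 709 * 0.375 / (1 - 0.375) = 425.4 m^2


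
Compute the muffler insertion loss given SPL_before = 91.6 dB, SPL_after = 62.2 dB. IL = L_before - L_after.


Insertion loss = SPL without muffler - SPL with muffler
IL = 91.6 - 62.2 = 29.4 dB


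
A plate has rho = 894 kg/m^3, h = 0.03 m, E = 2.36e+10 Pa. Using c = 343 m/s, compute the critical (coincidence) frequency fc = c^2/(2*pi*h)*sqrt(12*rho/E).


12*rho/E = 12*894/2.36e+10 = 4.54576e-07
sqrt(12*rho/E) = sqrt(4.54576e-07) = 0.000674223
c^2/(2*pi*h) = 343^2/(2*pi*0.03) = 624147
fc = 624147 * 0.000674223 = 420.81 Hz


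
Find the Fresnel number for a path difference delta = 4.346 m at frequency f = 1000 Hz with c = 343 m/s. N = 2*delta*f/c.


N = 2*delta*f/c = 2*delta/lambda, where lambda = c/f
lambda = 343 / 1000 = 0.343 m
N = 2 * 4.346 / 0.343 = 25.341


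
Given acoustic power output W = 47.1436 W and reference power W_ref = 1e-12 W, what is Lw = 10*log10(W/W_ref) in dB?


W / W_ref = 47.1436 / 1e-12 = 4.71436e+13
Lw = 10 * log10(4.71436e+13) = 136.73 dB


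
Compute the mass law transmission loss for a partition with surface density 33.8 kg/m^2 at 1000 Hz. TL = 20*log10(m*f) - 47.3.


m * f = 33.8 * 1000 = 33800
20*log10(33800) = 90.5783 dB
TL = 90.5783 - 47.3 = 43.278 dB


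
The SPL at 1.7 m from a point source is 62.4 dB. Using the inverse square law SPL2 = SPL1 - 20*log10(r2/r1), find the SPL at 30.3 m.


r2/r1 = 30.3/1.7 = 17.8235
Correction = 20*log10(17.8235) = 25.0199 dB
SPL2 = 62.4 - 25.0199 = 37.38 dB


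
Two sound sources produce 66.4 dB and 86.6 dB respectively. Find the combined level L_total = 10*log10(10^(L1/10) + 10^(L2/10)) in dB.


10^(66.4/10) = 4.36516e+06
10^(86.6/10) = 4.57088e+08
Sum = 4.36516e+06 + 4.57088e+08 = 4.61453e+08
L_total = 10*log10(4.61453e+08) = 86.641 dB


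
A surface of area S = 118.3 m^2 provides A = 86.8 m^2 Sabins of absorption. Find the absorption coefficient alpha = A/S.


Absorption coefficient = absorbed power / incident power
alpha = A / S = 86.8 / 118.3 = 0.73373


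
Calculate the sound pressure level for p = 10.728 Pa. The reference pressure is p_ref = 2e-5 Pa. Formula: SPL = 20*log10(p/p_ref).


p / p_ref = 10.728 / 2e-5 = 536400
SPL = 20 * log10(536400) = 114.59 dB


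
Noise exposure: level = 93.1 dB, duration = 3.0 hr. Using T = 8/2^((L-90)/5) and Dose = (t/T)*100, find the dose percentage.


T_allowed = 8 / 2^((93.1 - 90)/5) = 5.20537 hr
Dose = 3.0 / 5.20537 * 100 = 57.633 %


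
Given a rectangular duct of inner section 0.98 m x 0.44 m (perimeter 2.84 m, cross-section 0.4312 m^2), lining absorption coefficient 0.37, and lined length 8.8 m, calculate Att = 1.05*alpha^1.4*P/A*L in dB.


alpha^1.4 = 0.37^1.4 = 0.248589
Attenuation rate = 1.05 * alpha^1.4 * P / A
= 1.05 * 0.248589 * 2.84 / 0.4312 = 1.71914 dB/m
Total Att = 1.71914 * 8.8 = 15.128 dB


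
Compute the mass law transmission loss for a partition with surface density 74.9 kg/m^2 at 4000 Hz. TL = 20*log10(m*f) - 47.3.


m * f = 74.9 * 4000 = 299600
20*log10(299600) = 109.531 dB
TL = 109.531 - 47.3 = 62.231 dB


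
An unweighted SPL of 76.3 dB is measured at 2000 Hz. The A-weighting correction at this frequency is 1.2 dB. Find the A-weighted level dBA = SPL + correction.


A-weighting table: 2000 Hz -> 1.2 dB correction
SPL_A = SPL + correction = 76.3 + (1.2) = 77.5 dBA


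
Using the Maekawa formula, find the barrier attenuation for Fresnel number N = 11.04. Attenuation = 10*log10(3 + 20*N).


3 + 20*N = 3 + 20*11.04 = 223.8
Att = 10*log10(223.8) = 23.499 dB


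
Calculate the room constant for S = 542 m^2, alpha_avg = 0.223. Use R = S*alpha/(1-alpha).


R = 542 * 0.223 / (1 - 0.223) = 155.55 m^2


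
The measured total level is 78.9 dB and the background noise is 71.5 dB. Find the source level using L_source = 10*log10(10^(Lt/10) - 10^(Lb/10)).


10^(78.9/10) = 7.76247e+07
10^(71.5/10) = 1.41254e+07
Difference = 7.76247e+07 - 1.41254e+07 = 6.34993e+07
L_source = 10*log10(6.34993e+07) = 78.028 dB


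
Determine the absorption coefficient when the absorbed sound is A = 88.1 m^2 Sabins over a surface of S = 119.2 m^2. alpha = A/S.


Absorption coefficient = absorbed power / incident power
alpha = A / S = 88.1 / 119.2 = 0.73909


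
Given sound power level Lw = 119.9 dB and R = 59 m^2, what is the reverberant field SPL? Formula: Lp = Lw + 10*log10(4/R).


4/R = 4/59 = 0.0677966
Lp = 119.9 + 10*log10(0.0677966) = 108.21 dB


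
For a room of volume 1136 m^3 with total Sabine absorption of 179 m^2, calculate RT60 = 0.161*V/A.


RT60 = 0.161 * 1136 / 179 = 1.0218 s


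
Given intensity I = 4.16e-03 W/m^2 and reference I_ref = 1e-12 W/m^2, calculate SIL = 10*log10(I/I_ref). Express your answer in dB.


I / I_ref = 4.16e-03 / 1e-12 = 4.16e+09
SIL = 10 * log10(4.16e+09) = 96.191 dB


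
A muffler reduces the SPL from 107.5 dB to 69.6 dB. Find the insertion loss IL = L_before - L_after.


Insertion loss = SPL without muffler - SPL with muffler
IL = 107.5 - 69.6 = 37.9 dB


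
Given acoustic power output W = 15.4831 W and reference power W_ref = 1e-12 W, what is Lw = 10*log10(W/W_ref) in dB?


W / W_ref = 15.4831 / 1e-12 = 1.54831e+13
Lw = 10 * log10(1.54831e+13) = 131.9 dB


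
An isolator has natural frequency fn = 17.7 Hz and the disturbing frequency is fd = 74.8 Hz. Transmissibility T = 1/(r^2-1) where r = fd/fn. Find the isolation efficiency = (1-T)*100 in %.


r = 74.8 / 17.7 = 4.22599
r^2 - 1 = 4.22599^2 - 1 = 16.859
T = 1/16.859 = 0.0593155
Efficiency = (1 - 0.0593155)*100 = 94.068 %


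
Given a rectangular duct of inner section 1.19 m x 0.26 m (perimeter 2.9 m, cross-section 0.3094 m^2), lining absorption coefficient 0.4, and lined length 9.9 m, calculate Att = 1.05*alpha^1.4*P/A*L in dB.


alpha^1.4 = 0.4^1.4 = 0.277258
Attenuation rate = 1.05 * alpha^1.4 * P / A
= 1.05 * 0.277258 * 2.9 / 0.3094 = 2.72867 dB/m
Total Att = 2.72867 * 9.9 = 27.014 dB


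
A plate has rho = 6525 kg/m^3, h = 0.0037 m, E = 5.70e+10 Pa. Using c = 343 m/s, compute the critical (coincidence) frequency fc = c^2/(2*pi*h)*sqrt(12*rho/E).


12*rho/E = 12*6525/5.70e+10 = 1.37368e-06
sqrt(12*rho/E) = sqrt(1.37368e-06) = 0.00117204
c^2/(2*pi*h) = 343^2/(2*pi*0.0037) = 5.06065e+06
fc = 5.06065e+06 * 0.00117204 = 5931.3 Hz


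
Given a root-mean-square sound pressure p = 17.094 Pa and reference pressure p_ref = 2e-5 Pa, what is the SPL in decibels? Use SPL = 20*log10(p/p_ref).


p / p_ref = 17.094 / 2e-5 = 854700
SPL = 20 * log10(854700) = 118.64 dB


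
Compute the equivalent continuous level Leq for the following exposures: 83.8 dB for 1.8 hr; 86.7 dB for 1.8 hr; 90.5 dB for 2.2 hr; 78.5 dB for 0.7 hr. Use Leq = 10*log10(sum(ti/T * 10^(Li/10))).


T_total = 1.8 + 1.8 + 2.2 + 0.7 = 6.5 hr
(1.8/6.5) * 10^(83.8/10) = 6.64292e+07
(1.8/6.5) * 10^(86.7/10) = 1.29527e+08
(2.2/6.5) * 10^(90.5/10) = 3.7976e+08
(0.7/6.5) * 10^(78.5/10) = 7.62403e+06
Sum = 6.64292e+07 + 1.29527e+08 + 3.7976e+08 + 7.62403e+06 = 5.8334e+08
Leq = 10*log10(5.8334e+08) = 87.659 dB


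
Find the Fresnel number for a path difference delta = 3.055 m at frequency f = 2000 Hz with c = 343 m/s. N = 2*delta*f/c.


N = 2*delta*f/c = 2*delta/lambda, where lambda = c/f
lambda = 343 / 2000 = 0.1715 m
N = 2 * 3.055 / 0.1715 = 35.627


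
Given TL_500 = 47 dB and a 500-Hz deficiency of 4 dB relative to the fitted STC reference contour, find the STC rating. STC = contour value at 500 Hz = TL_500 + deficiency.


By ASTM E413, STC = value of the fitted reference contour at 500 Hz.
Contour value at 500 Hz = TL_500 + deficiency = 47 + 4 = 51
STC = 51


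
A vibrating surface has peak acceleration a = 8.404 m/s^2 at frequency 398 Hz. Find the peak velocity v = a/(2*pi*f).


omega = 2*pi*f = 2*pi*398 = 2500.71 rad/s
v = a / omega = 8.404 / 2500.71 = 0.0033606 m/s


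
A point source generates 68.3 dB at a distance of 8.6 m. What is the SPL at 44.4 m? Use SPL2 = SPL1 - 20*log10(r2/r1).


r2/r1 = 44.4/8.6 = 5.16279
Correction = 20*log10(5.16279) = 14.2577 dB
SPL2 = 68.3 - 14.2577 = 54.042 dB


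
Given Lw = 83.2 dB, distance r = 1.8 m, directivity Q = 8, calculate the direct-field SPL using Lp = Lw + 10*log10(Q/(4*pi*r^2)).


4*pi*r^2 = 4*pi*1.8^2 = 40.715 m^2
Q / (4*pi*r^2) = 8 / 40.715 = 0.196488
Lp = 83.2 + 10*log10(0.196488) = 76.133 dB


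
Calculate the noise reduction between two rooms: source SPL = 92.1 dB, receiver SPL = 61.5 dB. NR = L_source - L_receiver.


NR = L_source - L_receiver (difference between source and receiving room levels)
NR = 92.1 - 61.5 = 30.6 dB


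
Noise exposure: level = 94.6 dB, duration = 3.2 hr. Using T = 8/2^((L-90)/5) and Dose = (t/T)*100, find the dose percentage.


T_allowed = 8 / 2^((94.6 - 90)/5) = 4.22807 hr
Dose = 3.2 / 4.22807 * 100 = 75.685 %


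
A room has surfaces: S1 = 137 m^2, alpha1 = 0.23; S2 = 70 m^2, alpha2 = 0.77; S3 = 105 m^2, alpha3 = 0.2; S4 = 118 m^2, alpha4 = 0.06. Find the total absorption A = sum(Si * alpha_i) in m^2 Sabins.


137 * 0.23 = 31.51
70 * 0.77 = 53.9
105 * 0.2 = 21
118 * 0.06 = 7.08
A_total = 31.51 + 53.9 + 21 + 7.08 = 113.49 m^2


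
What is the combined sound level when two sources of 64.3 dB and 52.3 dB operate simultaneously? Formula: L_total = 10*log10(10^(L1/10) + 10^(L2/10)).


10^(64.3/10) = 2.69153e+06
10^(52.3/10) = 169824
Sum = 2.69153e+06 + 169824 = 2.86135e+06
L_total = 10*log10(2.86135e+06) = 64.566 dB


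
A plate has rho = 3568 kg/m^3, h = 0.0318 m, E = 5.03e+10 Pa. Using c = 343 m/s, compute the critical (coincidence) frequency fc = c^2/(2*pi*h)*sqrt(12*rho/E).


12*rho/E = 12*3568/5.03e+10 = 8.51213e-07
sqrt(12*rho/E) = sqrt(8.51213e-07) = 0.000922612
c^2/(2*pi*h) = 343^2/(2*pi*0.0318) = 588818
fc = 588818 * 0.000922612 = 543.25 Hz


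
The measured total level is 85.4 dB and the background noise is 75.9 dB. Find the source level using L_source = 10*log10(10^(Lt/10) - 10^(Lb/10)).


10^(85.4/10) = 3.46737e+08
10^(75.9/10) = 3.89045e+07
Difference = 3.46737e+08 - 3.89045e+07 = 3.07832e+08
L_source = 10*log10(3.07832e+08) = 84.883 dB


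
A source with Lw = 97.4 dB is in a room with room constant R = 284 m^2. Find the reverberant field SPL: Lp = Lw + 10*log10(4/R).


4/R = 4/284 = 0.0140845
Lp = 97.4 + 10*log10(0.0140845) = 78.887 dB


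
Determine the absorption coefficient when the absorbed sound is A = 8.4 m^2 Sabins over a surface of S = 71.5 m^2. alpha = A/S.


Absorption coefficient = absorbed power / incident power
alpha = A / S = 8.4 / 71.5 = 0.11748


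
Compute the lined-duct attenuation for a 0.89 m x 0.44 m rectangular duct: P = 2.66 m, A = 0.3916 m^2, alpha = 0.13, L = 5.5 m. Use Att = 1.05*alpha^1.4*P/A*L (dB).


alpha^1.4 = 0.13^1.4 = 0.0574805
Attenuation rate = 1.05 * alpha^1.4 * P / A
= 1.05 * 0.0574805 * 2.66 / 0.3916 = 0.409967 dB/m
Total Att = 0.409967 * 5.5 = 2.2548 dB
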